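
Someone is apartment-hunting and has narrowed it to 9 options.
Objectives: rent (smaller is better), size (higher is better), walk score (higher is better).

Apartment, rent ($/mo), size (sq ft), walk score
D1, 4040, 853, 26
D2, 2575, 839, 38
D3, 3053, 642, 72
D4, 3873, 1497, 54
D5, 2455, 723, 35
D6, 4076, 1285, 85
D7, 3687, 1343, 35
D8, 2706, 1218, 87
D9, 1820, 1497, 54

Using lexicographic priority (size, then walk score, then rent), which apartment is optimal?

D9

First maximize size: best is 1497, kept {D4, D9}.
Then maximize walk score: best is 54, kept {D4, D9}.
Then minimize rent: best is 1820, kept {D9}.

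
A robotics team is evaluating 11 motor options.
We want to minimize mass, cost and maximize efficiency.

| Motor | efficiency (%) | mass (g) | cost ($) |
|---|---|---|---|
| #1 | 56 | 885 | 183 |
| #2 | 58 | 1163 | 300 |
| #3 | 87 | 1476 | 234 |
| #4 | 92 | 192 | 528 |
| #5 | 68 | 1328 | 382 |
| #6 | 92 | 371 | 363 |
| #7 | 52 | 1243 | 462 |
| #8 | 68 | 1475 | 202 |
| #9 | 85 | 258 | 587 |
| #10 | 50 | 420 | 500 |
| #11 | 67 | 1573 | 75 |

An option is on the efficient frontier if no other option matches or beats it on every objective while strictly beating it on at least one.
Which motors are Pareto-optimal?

#1: not dominated.
#2: not dominated.
#3: not dominated.
#4: not dominated (best mass).
#5: dominated by #6 (efficiency 92≥68, mass 371≤1328, cost 363≤382).
#6: not dominated.
#7: dominated by #1 (efficiency 56≥52, mass 885≤1243, cost 183≤462).
#8: not dominated.
#9: dominated by #4 (efficiency 92≥85, mass 192≤258, cost 528≤587).
#10: dominated by #6 (efficiency 92≥50, mass 371≤420, cost 363≤500).
#11: not dominated (best cost).

#1, #2, #3, #4, #6, #8, #11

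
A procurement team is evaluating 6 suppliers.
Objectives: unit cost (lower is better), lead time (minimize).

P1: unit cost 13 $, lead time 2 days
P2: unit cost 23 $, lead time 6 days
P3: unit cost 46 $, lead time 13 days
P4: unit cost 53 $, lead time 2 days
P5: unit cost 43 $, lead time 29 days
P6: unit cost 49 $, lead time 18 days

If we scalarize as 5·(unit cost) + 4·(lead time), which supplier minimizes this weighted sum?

P1

P1: 5·13 + 4·2 = 73
P2: 5·23 + 4·6 = 139
P3: 5·46 + 4·13 = 282
P4: 5·53 + 4·2 = 273
P5: 5·43 + 4·29 = 331
P6: 5·49 + 4·18 = 317
Lowest: P1 at 73.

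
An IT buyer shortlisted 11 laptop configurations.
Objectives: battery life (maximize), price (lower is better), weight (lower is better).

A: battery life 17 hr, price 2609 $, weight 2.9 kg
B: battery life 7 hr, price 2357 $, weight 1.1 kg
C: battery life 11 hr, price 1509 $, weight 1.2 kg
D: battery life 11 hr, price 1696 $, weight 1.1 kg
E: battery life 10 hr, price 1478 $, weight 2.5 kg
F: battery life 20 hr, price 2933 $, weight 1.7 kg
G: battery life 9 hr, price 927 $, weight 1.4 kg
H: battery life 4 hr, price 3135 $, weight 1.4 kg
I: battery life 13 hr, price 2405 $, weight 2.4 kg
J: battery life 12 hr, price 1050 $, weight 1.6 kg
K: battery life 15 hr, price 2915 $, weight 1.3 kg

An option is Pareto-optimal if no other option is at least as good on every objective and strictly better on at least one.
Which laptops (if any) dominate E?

J

J: battery life 12≥10, price 1050≤1478, weight 1.6≤2.5 — dominates E.
Others (A, B, C, D, F, G, H, I, K) are each worse than E on at least one objective.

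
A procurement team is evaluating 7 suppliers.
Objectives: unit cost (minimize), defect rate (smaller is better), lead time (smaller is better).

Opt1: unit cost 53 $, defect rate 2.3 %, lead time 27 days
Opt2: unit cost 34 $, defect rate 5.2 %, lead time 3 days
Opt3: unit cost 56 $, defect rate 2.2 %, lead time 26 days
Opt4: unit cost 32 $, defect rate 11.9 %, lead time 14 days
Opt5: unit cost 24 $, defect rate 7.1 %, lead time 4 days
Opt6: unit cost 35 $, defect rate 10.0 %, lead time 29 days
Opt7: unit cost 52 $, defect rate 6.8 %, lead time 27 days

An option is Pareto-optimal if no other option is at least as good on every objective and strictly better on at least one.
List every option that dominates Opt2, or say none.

Opt1: worse on unit cost (53 vs 34).
Opt3: worse on unit cost (56 vs 34).
Opt4: worse on defect rate (11.9 vs 5.2).
Opt5: worse on defect rate (7.1 vs 5.2).
Opt6: worse on unit cost (35 vs 34).
Opt7: worse on unit cost (52 vs 34).
No option dominates Opt2.

none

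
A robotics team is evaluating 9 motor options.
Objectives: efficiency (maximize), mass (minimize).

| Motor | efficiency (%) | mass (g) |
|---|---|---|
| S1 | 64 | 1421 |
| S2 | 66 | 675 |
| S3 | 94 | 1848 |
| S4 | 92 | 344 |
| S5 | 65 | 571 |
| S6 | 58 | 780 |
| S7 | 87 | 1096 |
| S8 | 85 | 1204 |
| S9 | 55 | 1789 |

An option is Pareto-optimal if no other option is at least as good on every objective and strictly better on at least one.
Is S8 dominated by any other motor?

Yes

S4 vs S8: efficiency 92≥85, mass 344≤1204 — S4 is at least as good on every objective and strictly better on at least one, so S4 dominates S8.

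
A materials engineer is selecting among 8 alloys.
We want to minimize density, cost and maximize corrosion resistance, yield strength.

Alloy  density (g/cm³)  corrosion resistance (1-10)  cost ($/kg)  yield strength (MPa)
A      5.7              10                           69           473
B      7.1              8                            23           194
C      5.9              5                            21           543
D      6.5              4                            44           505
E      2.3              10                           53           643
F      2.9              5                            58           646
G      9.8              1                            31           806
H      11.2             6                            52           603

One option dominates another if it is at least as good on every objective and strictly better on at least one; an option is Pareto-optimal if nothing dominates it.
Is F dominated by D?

No

D vs F: D is worse on density (6.5 vs 2.9), so it does not dominate F.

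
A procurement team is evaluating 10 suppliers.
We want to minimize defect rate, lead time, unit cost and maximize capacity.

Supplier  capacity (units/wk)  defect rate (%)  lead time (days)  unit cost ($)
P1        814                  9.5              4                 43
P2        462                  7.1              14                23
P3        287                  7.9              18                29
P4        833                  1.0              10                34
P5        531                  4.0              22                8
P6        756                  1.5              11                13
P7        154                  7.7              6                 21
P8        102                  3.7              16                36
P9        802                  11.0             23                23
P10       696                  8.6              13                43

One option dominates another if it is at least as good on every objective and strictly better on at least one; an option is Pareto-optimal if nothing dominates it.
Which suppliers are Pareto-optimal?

P1, P4, P5, P6, P7, P9

P1: not dominated (best lead time).
P2: dominated by P6 (capacity 756≥462, defect rate 1.5≤7.1, lead time 11≤14, unit cost 13≤23).
P3: dominated by P2 (capacity 462≥287, defect rate 7.1≤7.9, lead time 14≤18, unit cost 23≤29).
P4: not dominated (best capacity).
P5: not dominated (best unit cost).
P6: not dominated.
P7: not dominated.
P8: dominated by P4 (capacity 833≥102, defect rate 1.0≤3.7, lead time 10≤16, unit cost 34≤36).
P9: not dominated.
P10: dominated by P4 (capacity 833≥696, defect rate 1.0≤8.6, lead time 10≤13, unit cost 34≤43).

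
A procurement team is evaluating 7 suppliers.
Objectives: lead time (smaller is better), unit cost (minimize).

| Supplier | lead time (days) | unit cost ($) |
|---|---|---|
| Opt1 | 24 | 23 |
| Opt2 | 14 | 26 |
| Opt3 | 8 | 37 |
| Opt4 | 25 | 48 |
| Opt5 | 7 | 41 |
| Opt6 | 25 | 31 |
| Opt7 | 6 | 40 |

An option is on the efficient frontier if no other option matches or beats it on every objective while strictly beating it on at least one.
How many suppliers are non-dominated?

Opt1: not dominated (best unit cost).
Opt2: not dominated.
Opt3: not dominated.
Opt4: dominated by Opt1 (lead time 24≤25, unit cost 23≤48).
Opt5: dominated by Opt7 (lead time 6≤7, unit cost 40≤41).
Opt6: dominated by Opt1 (lead time 24≤25, unit cost 23≤31).
Opt7: not dominated (best lead time).
Pareto-optimal: Opt1, Opt2, Opt3, Opt7 → 4.

4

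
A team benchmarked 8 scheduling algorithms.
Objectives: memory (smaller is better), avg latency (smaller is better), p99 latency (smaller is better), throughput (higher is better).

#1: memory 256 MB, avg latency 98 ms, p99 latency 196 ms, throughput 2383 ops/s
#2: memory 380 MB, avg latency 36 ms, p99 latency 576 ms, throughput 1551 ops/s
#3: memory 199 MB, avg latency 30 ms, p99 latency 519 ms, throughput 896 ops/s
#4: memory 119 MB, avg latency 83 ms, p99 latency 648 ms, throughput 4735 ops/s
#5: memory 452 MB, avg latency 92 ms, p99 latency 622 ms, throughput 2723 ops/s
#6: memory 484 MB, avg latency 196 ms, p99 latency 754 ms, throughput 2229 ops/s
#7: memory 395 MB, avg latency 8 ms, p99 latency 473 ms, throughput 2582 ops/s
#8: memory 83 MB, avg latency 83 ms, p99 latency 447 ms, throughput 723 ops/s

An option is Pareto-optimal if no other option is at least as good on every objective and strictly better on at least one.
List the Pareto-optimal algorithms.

#1, #2, #3, #4, #5, #7, #8

#1: not dominated (best p99 latency).
#2: not dominated.
#3: not dominated.
#4: not dominated (best throughput).
#5: not dominated.
#6: dominated by #1 (memory 256≤484, avg latency 98≤196, p99 latency 196≤754, throughput 2383≥2229).
#7: not dominated (best avg latency).
#8: not dominated (best memory).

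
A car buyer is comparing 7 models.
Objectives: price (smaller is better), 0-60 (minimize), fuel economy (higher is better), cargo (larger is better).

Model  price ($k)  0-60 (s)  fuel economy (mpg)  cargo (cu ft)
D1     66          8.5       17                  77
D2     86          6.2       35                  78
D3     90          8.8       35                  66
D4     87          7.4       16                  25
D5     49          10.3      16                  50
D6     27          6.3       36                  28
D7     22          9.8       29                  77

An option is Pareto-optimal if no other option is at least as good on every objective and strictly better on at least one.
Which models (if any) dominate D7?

D1: worse on price (66 vs 22).
D2: worse on price (86 vs 22).
D3: worse on price (90 vs 22).
D4: worse on price (87 vs 22).
D5: worse on price (49 vs 22).
D6: worse on price (27 vs 22).
No option dominates D7.

none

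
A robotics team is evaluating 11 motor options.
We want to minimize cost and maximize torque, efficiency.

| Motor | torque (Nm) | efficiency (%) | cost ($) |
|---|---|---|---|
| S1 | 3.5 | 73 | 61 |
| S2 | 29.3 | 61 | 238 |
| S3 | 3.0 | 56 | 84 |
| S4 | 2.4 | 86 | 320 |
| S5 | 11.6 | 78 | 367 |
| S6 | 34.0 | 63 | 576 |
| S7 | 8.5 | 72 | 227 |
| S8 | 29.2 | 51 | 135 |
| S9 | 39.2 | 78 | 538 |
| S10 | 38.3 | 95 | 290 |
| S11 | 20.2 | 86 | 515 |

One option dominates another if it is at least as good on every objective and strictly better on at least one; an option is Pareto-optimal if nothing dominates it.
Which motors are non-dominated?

S1: not dominated (best cost).
S2: not dominated.
S3: dominated by S1 (torque 3.5≥3.0, efficiency 73≥56, cost 61≤84).
S4: dominated by S10 (torque 38.3≥2.4, efficiency 95≥86, cost 290≤320).
S5: dominated by S10 (torque 38.3≥11.6, efficiency 95≥78, cost 290≤367).
S6: dominated by S9 (torque 39.2≥34.0, efficiency 78≥63, cost 538≤576).
S7: not dominated.
S8: not dominated.
S9: not dominated (best torque).
S10: not dominated (best efficiency).
S11: dominated by S10 (torque 38.3≥20.2, efficiency 95≥86, cost 290≤515).

S1, S2, S7, S8, S9, S10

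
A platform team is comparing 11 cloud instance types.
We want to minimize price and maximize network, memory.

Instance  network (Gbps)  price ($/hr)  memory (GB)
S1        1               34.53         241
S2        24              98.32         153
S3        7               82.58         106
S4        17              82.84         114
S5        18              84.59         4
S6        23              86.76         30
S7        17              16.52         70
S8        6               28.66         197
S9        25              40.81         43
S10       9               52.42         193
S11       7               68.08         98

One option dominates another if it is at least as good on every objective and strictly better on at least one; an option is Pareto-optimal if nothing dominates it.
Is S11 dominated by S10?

Yes

S10 vs S11: network 9≥7, price 52.42≤68.08, memory 193≥98 — S10 is at least as good on every objective with at least one strict improvement.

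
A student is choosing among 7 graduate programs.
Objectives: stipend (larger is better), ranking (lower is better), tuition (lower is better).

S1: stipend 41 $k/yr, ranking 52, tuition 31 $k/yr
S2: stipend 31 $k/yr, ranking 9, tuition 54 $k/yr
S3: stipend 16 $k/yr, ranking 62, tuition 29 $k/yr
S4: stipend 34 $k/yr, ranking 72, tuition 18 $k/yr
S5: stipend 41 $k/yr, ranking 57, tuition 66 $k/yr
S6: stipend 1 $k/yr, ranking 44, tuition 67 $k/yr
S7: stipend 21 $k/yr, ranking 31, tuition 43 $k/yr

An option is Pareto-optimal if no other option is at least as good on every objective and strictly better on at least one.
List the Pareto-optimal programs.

S1, S2, S3, S4, S7

S1: not dominated.
S2: not dominated (best ranking).
S3: not dominated.
S4: not dominated (best tuition).
S5: dominated by S1 (stipend 41≥41, ranking 52≤57, tuition 31≤66).
S6: dominated by S2 (stipend 31≥1, ranking 9≤44, tuition 54≤67).
S7: not dominated.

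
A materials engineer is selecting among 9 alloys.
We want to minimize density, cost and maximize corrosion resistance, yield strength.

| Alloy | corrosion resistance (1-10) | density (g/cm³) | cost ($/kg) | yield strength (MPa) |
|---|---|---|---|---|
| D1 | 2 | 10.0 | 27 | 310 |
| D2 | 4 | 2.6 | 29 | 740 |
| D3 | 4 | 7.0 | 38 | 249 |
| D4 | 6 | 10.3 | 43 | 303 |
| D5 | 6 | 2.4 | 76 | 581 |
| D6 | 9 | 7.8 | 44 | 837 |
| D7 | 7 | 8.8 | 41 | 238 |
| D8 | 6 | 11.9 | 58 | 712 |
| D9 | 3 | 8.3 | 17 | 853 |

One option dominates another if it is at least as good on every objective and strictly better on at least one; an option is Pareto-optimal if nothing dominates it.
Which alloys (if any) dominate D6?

D1: worse on corrosion resistance (2 vs 9).
D2: worse on corrosion resistance (4 vs 9).
D3: worse on corrosion resistance (4 vs 9).
D4: worse on corrosion resistance (6 vs 9).
D5: worse on corrosion resistance (6 vs 9).
D7: worse on corrosion resistance (7 vs 9).
D8: worse on corrosion resistance (6 vs 9).
D9: worse on corrosion resistance (3 vs 9).
No option dominates D6.

none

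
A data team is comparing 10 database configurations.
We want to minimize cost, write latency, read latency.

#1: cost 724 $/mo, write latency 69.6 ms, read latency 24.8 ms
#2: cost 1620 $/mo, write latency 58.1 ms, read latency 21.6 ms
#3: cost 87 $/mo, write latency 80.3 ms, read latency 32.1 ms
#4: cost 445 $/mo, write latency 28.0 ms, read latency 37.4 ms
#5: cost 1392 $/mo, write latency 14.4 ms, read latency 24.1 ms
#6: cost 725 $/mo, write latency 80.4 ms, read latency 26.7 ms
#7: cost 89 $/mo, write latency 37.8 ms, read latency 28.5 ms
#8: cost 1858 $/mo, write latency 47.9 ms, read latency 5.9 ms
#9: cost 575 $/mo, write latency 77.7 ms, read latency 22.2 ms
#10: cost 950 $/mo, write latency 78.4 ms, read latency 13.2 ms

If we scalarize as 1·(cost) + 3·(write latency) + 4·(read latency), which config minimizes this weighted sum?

#1: 1·724 + 3·69.6 + 4·24.8 = 1032.0
#2: 1·1620 + 3·58.1 + 4·21.6 = 1880.7
#3: 1·87 + 3·80.3 + 4·32.1 = 456.3
#4: 1·445 + 3·28.0 + 4·37.4 = 678.6
#5: 1·1392 + 3·14.4 + 4·24.1 = 1531.6
#6: 1·725 + 3·80.4 + 4·26.7 = 1073.0
#7: 1·89 + 3·37.8 + 4·28.5 = 316.4
#8: 1·1858 + 3·47.9 + 4·5.9 = 2025.3
#9: 1·575 + 3·77.7 + 4·22.2 = 896.9
#10: 1·950 + 3·78.4 + 4·13.2 = 1238.0
Lowest: #7 at 316.4.

#7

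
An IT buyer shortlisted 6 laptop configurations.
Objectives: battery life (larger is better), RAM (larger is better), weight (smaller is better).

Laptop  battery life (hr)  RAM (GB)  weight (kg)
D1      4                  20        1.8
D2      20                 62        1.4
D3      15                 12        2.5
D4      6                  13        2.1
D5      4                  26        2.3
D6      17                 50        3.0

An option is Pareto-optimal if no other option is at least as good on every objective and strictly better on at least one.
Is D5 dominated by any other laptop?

D2 vs D5: battery life 20≥4, RAM 62≥26, weight 1.4≤2.3 — D2 is at least as good on every objective and strictly better on at least one, so D2 dominates D5.

Yes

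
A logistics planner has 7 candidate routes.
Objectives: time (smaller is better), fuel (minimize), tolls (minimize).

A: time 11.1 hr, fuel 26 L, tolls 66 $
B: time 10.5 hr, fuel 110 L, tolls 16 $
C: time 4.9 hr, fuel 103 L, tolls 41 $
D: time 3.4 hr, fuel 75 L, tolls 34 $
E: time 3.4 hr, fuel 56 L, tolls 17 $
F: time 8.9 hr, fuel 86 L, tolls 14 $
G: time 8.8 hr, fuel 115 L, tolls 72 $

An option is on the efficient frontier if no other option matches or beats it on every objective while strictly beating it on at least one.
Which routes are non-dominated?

A: not dominated (best fuel).
B: dominated by F (time 8.9≤10.5, fuel 86≤110, tolls 14≤16).
C: dominated by D (time 3.4≤4.9, fuel 75≤103, tolls 34≤41).
D: dominated by E (time 3.4≤3.4, fuel 56≤75, tolls 17≤34).
E: not dominated.
F: not dominated (best tolls).
G: dominated by C (time 4.9≤8.8, fuel 103≤115, tolls 41≤72).

A, E, F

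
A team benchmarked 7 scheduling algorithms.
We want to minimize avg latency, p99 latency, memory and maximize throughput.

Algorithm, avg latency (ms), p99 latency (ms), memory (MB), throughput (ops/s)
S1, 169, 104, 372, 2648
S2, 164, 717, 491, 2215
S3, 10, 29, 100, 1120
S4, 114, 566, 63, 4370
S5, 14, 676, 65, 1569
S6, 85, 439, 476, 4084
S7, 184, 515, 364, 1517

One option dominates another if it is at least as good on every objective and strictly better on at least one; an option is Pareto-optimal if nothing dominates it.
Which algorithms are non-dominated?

S1, S3, S4, S5, S6, S7

S1: not dominated.
S2: dominated by S4 (avg latency 114≤164, p99 latency 566≤717, memory 63≤491, throughput 4370≥2215).
S3: not dominated (best avg latency).
S4: not dominated (best memory).
S5: not dominated.
S6: not dominated.
S7: not dominated.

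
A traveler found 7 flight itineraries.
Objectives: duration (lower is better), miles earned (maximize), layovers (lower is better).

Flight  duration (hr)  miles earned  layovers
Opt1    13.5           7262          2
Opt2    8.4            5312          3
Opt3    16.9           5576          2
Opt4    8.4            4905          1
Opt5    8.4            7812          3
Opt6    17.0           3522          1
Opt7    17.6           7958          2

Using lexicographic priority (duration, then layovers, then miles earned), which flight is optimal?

Opt4

First minimize duration: best is 8.4, kept {Opt2, Opt4, Opt5}.
Then minimize layovers: best is 1, kept {Opt4}.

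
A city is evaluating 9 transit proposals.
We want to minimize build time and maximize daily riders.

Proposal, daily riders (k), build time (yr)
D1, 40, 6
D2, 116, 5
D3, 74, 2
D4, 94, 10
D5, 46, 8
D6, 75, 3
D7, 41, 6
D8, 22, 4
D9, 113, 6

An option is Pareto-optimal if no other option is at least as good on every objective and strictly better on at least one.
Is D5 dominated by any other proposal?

Yes

D2 vs D5: daily riders 116≥46, build time 5≤8 — D2 is at least as good on every objective and strictly better on at least one, so D2 dominates D5.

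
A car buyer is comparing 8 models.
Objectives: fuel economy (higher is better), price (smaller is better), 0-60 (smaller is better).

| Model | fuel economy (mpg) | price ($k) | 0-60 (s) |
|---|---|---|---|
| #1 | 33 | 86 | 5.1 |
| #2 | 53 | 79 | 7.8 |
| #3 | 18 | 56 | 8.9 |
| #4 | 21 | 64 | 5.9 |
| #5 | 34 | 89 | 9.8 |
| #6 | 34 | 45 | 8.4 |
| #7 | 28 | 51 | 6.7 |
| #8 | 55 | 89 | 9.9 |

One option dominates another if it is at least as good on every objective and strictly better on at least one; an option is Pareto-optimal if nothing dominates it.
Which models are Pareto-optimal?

#1: not dominated (best 0-60).
#2: not dominated.
#3: dominated by #6 (fuel economy 34≥18, price 45≤56, 0-60 8.4≤8.9).
#4: not dominated.
#5: dominated by #2 (fuel economy 53≥34, price 79≤89, 0-60 7.8≤9.8).
#6: not dominated (best price).
#7: not dominated.
#8: not dominated (best fuel economy).

#1, #2, #4, #6, #7, #8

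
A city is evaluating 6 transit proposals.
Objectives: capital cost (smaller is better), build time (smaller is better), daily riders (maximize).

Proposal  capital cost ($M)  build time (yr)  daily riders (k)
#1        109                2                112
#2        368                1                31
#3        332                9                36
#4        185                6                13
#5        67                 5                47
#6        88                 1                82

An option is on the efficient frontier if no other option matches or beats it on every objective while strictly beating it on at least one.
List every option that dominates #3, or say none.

#1, #5, #6

#1: capital cost 109≤332, build time 2≤9, daily riders 112≥36 — dominates #3.
#5: capital cost 67≤332, build time 5≤9, daily riders 47≥36 — dominates #3.
#6: capital cost 88≤332, build time 1≤9, daily riders 82≥36 — dominates #3.
Others (#2, #4) are each worse than #3 on at least one objective.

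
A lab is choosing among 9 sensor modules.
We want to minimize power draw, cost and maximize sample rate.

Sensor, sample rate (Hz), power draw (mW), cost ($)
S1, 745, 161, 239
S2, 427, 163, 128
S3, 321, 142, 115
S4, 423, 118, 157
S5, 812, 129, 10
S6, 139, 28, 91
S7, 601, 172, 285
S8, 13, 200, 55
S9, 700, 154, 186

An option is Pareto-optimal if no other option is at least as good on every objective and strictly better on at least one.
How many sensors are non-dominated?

S1: dominated by S5 (sample rate 812≥745, power draw 129≤161, cost 10≤239).
S2: dominated by S5 (sample rate 812≥427, power draw 129≤163, cost 10≤128).
S3: dominated by S5 (sample rate 812≥321, power draw 129≤142, cost 10≤115).
S4: not dominated.
S5: not dominated (best sample rate).
S6: not dominated (best power draw).
S7: dominated by S1 (sample rate 745≥601, power draw 161≤172, cost 239≤285).
S8: dominated by S5 (sample rate 812≥13, power draw 129≤200, cost 10≤55).
S9: dominated by S5 (sample rate 812≥700, power draw 129≤154, cost 10≤186).
Pareto-optimal: S4, S5, S6 → 3.

3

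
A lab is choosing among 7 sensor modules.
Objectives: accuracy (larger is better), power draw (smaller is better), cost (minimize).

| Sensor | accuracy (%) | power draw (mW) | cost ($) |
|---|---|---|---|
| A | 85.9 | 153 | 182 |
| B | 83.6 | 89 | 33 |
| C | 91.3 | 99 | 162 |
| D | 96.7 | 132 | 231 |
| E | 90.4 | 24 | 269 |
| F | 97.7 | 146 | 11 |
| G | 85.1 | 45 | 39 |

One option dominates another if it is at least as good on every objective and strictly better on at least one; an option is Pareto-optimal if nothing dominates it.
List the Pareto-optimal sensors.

B, C, D, E, F, G

A: dominated by C (accuracy 91.3≥85.9, power draw 99≤153, cost 162≤182).
B: not dominated.
C: not dominated.
D: not dominated.
E: not dominated (best power draw).
F: not dominated (best accuracy).
G: not dominated.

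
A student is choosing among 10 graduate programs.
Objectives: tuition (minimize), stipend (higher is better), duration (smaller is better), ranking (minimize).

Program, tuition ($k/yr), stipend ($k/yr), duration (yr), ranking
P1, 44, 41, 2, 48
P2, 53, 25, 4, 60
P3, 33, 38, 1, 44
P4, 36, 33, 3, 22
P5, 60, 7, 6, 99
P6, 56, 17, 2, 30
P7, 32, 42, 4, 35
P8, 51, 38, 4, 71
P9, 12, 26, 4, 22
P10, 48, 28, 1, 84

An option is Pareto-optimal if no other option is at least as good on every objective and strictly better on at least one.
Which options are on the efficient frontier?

P1, P3, P4, P6, P7, P9

P1: not dominated.
P2: dominated by P1 (tuition 44≤53, stipend 41≥25, duration 2≤4, ranking 48≤60).
P3: not dominated.
P4: not dominated.
P5: dominated by P1 (tuition 44≤60, stipend 41≥7, duration 2≤6, ranking 48≤99).
P6: not dominated.
P7: not dominated (best stipend).
P8: dominated by P1 (tuition 44≤51, stipend 41≥38, duration 2≤4, ranking 48≤71).
P9: not dominated (best tuition).
P10: dominated by P3 (tuition 33≤48, stipend 38≥28, duration 1≤1, ranking 44≤84).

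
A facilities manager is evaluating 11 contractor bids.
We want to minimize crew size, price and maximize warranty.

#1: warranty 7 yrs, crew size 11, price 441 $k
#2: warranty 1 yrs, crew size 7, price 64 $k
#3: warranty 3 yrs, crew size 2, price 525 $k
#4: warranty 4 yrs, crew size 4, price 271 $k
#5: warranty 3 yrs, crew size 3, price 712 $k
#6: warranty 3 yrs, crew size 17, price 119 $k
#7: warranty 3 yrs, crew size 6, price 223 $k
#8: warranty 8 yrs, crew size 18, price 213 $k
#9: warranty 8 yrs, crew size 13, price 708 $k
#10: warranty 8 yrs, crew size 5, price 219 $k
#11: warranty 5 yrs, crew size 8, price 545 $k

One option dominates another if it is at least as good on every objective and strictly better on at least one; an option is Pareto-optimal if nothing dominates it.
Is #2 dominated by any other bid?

#1: worse on crew size (11 vs 7).
#3: worse on price (525 vs 64).
#4: worse on price (271 vs 64).
#5: worse on price (712 vs 64).
#6: worse on crew size (17 vs 7).
#7: worse on price (223 vs 64).
#8: worse on crew size (18 vs 7).
#9: worse on crew size (13 vs 7).
#10: worse on price (219 vs 64).
#11: worse on crew size (8 vs 7).
No option is at least as good as #2 on every objective and strictly better on one.

No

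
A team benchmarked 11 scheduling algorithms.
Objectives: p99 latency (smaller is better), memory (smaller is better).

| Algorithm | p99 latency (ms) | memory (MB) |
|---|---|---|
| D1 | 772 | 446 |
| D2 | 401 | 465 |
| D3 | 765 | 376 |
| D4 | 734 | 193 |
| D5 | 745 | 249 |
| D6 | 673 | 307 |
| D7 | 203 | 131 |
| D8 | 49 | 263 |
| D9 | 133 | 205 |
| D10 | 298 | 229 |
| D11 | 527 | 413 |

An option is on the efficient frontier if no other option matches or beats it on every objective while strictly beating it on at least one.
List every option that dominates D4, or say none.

D7: p99 latency 203≤734, memory 131≤193 — dominates D4.
Others (D1, D2, D3, D5, D6, D8, D9, D10, D11) are each worse than D4 on at least one objective.

D7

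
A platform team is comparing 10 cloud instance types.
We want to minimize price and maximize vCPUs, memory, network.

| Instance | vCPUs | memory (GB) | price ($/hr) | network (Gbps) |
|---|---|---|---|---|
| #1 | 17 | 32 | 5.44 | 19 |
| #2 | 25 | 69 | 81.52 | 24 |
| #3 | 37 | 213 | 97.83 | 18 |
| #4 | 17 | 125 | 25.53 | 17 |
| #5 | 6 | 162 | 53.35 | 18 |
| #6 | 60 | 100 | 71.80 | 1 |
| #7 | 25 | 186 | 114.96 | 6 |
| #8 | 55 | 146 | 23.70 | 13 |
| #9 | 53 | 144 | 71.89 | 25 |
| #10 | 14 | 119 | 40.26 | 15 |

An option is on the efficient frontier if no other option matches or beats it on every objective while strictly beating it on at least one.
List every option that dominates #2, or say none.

#9: vCPUs 53≥25, memory 144≥69, price 71.89≤81.52, network 25≥24 — dominates #2.
Others (#1, #3, #4, #5, #6, #7, #8, #10) are each worse than #2 on at least one objective.

#9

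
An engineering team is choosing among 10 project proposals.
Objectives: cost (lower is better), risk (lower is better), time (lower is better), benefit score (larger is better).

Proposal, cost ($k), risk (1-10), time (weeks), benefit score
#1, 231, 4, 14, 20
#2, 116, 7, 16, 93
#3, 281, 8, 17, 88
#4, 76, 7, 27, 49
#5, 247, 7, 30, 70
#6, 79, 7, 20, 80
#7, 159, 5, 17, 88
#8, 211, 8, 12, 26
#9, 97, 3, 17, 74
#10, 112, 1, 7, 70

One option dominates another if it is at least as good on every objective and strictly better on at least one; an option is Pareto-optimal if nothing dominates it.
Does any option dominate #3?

Yes

#2 vs #3: cost 116≤281, risk 7≤8, time 16≤17, benefit score 93≥88 — #2 is at least as good on every objective and strictly better on at least one, so #2 dominates #3.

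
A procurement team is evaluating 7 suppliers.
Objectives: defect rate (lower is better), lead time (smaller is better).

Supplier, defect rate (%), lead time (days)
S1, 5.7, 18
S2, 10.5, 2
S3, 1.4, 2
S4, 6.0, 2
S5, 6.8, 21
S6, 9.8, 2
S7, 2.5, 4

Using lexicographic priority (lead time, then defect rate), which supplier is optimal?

S3

First minimize lead time: best is 2, kept {S2, S3, S4, S6}.
Then minimize defect rate: best is 1.4, kept {S3}.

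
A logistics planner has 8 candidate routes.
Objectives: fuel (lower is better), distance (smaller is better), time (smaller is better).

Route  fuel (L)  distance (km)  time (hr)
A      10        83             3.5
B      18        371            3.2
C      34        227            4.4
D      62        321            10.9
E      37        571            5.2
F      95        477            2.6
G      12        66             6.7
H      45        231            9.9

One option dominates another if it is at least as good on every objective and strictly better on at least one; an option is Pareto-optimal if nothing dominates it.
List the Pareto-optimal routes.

A: not dominated (best fuel).
B: not dominated.
C: dominated by A (fuel 10≤34, distance 83≤227, time 3.5≤4.4).
D: dominated by A (fuel 10≤62, distance 83≤321, time 3.5≤10.9).
E: dominated by A (fuel 10≤37, distance 83≤571, time 3.5≤5.2).
F: not dominated (best time).
G: not dominated (best distance).
H: dominated by A (fuel 10≤45, distance 83≤231, time 3.5≤9.9).

A, B, F, G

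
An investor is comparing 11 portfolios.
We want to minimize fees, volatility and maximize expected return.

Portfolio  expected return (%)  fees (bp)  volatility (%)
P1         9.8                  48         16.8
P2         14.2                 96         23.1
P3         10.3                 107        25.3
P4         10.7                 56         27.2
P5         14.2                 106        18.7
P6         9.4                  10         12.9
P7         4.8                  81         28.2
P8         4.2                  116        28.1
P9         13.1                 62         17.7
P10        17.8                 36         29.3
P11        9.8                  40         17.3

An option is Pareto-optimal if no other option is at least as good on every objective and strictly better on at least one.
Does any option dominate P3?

P2 vs P3: expected return 14.2≥10.3, fees 96≤107, volatility 23.1≤25.3 — P2 is at least as good on every objective and strictly better on at least one, so P2 dominates P3.

Yes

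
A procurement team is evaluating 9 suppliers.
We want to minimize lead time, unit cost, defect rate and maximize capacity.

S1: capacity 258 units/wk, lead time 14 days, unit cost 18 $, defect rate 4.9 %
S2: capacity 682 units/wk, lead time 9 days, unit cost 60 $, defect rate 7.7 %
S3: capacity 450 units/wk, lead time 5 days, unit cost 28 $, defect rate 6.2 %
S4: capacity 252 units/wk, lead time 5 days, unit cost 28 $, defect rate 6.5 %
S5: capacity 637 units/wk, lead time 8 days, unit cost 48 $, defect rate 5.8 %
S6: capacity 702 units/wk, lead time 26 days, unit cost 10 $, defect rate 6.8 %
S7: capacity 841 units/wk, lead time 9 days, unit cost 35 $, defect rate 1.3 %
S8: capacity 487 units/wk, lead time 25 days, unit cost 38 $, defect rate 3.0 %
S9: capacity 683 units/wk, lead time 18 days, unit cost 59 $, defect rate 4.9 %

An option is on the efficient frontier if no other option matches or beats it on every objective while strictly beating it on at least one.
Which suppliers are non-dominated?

S1, S3, S5, S6, S7

S1: not dominated.
S2: dominated by S7 (capacity 841≥682, lead time 9≤9, unit cost 35≤60, defect rate 1.3≤7.7).
S3: not dominated.
S4: dominated by S3 (capacity 450≥252, lead time 5≤5, unit cost 28≤28, defect rate 6.2≤6.5).
S5: not dominated.
S6: not dominated (best unit cost).
S7: not dominated (best capacity).
S8: dominated by S7 (capacity 841≥487, lead time 9≤25, unit cost 35≤38, defect rate 1.3≤3.0).
S9: dominated by S7 (capacity 841≥683, lead time 9≤18, unit cost 35≤59, defect rate 1.3≤4.9).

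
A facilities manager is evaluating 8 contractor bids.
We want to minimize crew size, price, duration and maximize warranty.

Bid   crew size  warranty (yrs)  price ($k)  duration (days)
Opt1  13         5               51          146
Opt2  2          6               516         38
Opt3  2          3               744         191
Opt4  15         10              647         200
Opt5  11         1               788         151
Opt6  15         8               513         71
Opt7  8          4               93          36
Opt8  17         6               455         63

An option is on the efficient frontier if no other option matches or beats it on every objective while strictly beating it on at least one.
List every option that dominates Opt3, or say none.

Opt2

Opt2: crew size 2≤2, warranty 6≥3, price 516≤744, duration 38≤191 — dominates Opt3.
Others (Opt1, Opt4, Opt5, Opt6, Opt7, Opt8) are each worse than Opt3 on at least one objective.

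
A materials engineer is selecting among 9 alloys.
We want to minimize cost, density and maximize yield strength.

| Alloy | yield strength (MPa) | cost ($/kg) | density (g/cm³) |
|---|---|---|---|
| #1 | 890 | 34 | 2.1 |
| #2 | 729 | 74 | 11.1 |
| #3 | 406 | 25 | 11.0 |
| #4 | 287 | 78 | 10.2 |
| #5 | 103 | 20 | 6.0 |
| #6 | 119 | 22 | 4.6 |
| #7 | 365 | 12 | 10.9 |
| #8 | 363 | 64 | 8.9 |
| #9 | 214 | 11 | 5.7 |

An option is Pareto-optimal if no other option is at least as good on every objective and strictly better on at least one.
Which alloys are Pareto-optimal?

#1, #3, #6, #7, #9

#1: not dominated (best yield strength).
#2: dominated by #1 (yield strength 890≥729, cost 34≤74, density 2.1≤11.1).
#3: not dominated.
#4: dominated by #1 (yield strength 890≥287, cost 34≤78, density 2.1≤10.2).
#5: dominated by #9 (yield strength 214≥103, cost 11≤20, density 5.7≤6.0).
#6: not dominated.
#7: not dominated.
#8: dominated by #1 (yield strength 890≥363, cost 34≤64, density 2.1≤8.9).
#9: not dominated (best cost).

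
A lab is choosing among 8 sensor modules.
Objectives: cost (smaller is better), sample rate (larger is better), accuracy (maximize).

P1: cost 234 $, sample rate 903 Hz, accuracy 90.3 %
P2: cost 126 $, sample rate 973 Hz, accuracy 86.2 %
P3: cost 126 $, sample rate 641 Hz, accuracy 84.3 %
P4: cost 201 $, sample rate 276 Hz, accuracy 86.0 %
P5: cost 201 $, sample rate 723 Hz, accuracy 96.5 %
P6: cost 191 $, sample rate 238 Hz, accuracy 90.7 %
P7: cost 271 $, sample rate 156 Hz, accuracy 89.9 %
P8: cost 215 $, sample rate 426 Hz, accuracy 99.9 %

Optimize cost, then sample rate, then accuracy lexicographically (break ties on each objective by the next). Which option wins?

First minimize cost: best is 126, kept {P2, P3}.
Then maximize sample rate: best is 973, kept {P2}.

P2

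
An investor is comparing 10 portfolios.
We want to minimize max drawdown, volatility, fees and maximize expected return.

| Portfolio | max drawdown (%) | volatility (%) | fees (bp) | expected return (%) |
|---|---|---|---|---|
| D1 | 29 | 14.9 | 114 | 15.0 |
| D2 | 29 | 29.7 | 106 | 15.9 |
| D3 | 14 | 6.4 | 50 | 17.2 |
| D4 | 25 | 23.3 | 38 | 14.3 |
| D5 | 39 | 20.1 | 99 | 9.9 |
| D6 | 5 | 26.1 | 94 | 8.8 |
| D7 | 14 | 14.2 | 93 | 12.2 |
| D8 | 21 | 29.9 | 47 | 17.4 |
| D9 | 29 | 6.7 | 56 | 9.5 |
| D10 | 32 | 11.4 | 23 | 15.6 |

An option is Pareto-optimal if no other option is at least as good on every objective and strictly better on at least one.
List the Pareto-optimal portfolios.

D1: dominated by D3 (max drawdown 14≤29, volatility 6.4≤14.9, fees 50≤114, expected return 17.2≥15.0).
D2: dominated by D3 (max drawdown 14≤29, volatility 6.4≤29.7, fees 50≤106, expected return 17.2≥15.9).
D3: not dominated (best volatility).
D4: not dominated.
D5: dominated by D3 (max drawdown 14≤39, volatility 6.4≤20.1, fees 50≤99, expected return 17.2≥9.9).
D6: not dominated (best max drawdown).
D7: dominated by D3 (max drawdown 14≤14, volatility 6.4≤14.2, fees 50≤93, expected return 17.2≥12.2).
D8: not dominated (best expected return).
D9: dominated by D3 (max drawdown 14≤29, volatility 6.4≤6.7, fees 50≤56, expected return 17.2≥9.5).
D10: not dominated (best fees).

D3, D4, D6, D8, D10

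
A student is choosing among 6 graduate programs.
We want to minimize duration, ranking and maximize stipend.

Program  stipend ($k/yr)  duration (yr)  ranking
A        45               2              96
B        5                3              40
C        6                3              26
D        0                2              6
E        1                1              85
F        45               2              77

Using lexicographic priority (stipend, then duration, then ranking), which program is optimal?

First maximize stipend: best is 45, kept {A, F}.
Then minimize duration: best is 2, kept {A, F}.
Then minimize ranking: best is 77, kept {F}.

F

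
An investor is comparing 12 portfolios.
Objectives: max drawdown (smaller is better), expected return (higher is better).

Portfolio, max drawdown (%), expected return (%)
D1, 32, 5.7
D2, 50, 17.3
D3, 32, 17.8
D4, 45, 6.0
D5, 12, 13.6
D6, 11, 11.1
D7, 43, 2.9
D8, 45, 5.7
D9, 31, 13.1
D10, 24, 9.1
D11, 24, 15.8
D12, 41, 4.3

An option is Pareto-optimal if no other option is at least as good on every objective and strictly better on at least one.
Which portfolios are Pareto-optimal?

D1: dominated by D3 (max drawdown 32≤32, expected return 17.8≥5.7).
D2: dominated by D3 (max drawdown 32≤50, expected return 17.8≥17.3).
D3: not dominated (best expected return).
D4: dominated by D3 (max drawdown 32≤45, expected return 17.8≥6.0).
D5: not dominated.
D6: not dominated (best max drawdown).
D7: dominated by D1 (max drawdown 32≤43, expected return 5.7≥2.9).
D8: dominated by D1 (max drawdown 32≤45, expected return 5.7≥5.7).
D9: dominated by D5 (max drawdown 12≤31, expected return 13.6≥13.1).
D10: dominated by D5 (max drawdown 12≤24, expected return 13.6≥9.1).
D11: not dominated.
D12: dominated by D1 (max drawdown 32≤41, expected return 5.7≥4.3).

D3, D5, D6, D11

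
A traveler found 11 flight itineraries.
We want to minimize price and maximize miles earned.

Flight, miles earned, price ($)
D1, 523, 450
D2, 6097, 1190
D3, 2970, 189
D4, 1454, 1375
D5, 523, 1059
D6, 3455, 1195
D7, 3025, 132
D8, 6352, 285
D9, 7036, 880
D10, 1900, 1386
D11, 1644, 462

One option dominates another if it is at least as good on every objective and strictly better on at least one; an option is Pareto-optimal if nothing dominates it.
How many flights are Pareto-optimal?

3

D1: dominated by D3 (miles earned 2970≥523, price 189≤450).
D2: dominated by D8 (miles earned 6352≥6097, price 285≤1190).
D3: dominated by D7 (miles earned 3025≥2970, price 132≤189).
D4: dominated by D2 (miles earned 6097≥1454, price 1190≤1375).
D5: dominated by D1 (miles earned 523≥523, price 450≤1059).
D6: dominated by D2 (miles earned 6097≥3455, price 1190≤1195).
D7: not dominated (best price).
D8: not dominated.
D9: not dominated (best miles earned).
D10: dominated by D2 (miles earned 6097≥1900, price 1190≤1386).
D11: dominated by D3 (miles earned 2970≥1644, price 189≤462).
Pareto-optimal: D7, D8, D9 → 3.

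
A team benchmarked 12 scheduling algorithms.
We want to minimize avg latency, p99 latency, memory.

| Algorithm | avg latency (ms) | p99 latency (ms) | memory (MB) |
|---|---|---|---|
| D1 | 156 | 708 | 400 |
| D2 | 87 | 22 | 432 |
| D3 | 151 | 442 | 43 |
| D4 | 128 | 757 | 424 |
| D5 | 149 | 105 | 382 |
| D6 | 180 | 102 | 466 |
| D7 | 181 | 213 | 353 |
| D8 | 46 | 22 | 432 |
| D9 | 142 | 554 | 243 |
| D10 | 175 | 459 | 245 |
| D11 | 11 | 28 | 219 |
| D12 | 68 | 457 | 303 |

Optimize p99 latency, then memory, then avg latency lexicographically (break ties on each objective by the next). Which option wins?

First minimize p99 latency: best is 22, kept {D2, D8}.
Then minimize memory: best is 432, kept {D2, D8}.
Then minimize avg latency: best is 46, kept {D8}.

D8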